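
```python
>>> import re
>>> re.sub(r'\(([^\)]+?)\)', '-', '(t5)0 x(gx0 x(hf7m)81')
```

Matches: at [0:4] → '(t5)'; at [7:19] → '(gx0 x(hf7m)'.
Every occurrence is swapped for '-'.

'-0 x-81'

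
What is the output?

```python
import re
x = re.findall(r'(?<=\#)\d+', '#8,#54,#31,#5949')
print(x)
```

['8', '54', '31', '5949']

The positive lookaround only admits positions where the adjacent text matches; those characters stay outside the span.
Walking the string: at [1:2] → '8'; at [4:6] → '54'; at [8:10] → '31'; at [12:16] → '5949'.
Since nothing is captured, `findall` lists the 4 matched substrings directly.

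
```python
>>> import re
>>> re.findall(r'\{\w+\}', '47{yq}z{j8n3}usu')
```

Since nothing is captured, `findall` lists the 2 matched substrings directly.

['{yq}', '{j8n3}']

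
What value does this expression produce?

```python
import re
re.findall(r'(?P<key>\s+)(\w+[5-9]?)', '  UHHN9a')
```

[('  ', 'UHHN9a')]

This matches one or more of whitespace (captured as 'key'); then one or more of a word character, then optionally a character in [5-9] (captured).
`findall` packs the 2 group values into a tuple for every match.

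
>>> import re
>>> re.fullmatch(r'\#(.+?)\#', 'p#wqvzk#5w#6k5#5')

None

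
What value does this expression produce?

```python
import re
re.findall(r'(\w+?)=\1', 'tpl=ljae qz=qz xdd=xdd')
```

['l', 'qz', 'xdd']

A backreference is literal: `\1` must see the identical characters the first group matched.
Scanning left to right: at [2:5] match 'l=l', group 1 = 'l'; at [9:14] match 'qz=qz', group 1 = 'qz'; at [15:22] match 'xdd=xdd', group 1 = 'xdd'.
One capturing group, so `findall` returns just the captured substring from each match — 3 in all.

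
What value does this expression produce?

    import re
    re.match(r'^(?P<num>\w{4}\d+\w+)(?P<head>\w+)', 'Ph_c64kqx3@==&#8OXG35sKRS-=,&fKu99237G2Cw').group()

`re.match` won't scan ahead — the pattern has to work from the very first character.
The match spans [0:10] → 'Ph_c64kqx3'.

'Ph_c64kqx3'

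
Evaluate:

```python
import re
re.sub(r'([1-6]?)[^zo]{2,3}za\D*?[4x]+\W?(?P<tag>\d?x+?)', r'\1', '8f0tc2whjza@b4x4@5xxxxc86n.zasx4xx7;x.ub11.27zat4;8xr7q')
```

'8f0tc2xxxc867;x.ub11r7q'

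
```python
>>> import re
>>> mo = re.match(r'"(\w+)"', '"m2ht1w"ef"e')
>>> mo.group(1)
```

`match` is anchored at position 0; if the pattern doesn't fit there, it returns None.
The match spans [0:8] → '"m2ht1w"'.
Captured: group 1 = 'm2ht1w'.

'm2ht1w'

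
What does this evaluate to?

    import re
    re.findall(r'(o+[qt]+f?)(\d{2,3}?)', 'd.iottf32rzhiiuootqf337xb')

[('ottf', '32'), ('ootqf', '33')]

The pattern matches one or more of the literal 'o', then one or more of one of [qt], then optionally a literal 'f' (captured); then 2 to 3 of a digit (lazy) (captured).
Scanning left to right: at [3:9] match 'ottf32', groups = ('ottf', '32'); at [15:22] match 'ootqf33', groups = ('ootqf', '33').
2 groups means each result is a tuple of 2 captured strings — 2 here.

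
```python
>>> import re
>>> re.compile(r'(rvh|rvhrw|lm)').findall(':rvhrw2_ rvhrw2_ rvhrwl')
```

['rvh', 'rvh', 'rvh']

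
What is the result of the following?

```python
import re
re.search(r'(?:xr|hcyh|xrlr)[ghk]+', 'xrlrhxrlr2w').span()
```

(0, 5)

The match spans [0:5] → 'xrlrh'.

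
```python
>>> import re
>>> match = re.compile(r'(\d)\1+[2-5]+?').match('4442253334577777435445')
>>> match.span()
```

`\1` is not a pattern — it's the concrete string captured by group 1, re-applied verbatim.
`match` is anchored at position 0; if the pattern doesn't fit there, it returns None.
The match spans [0:4] → '4442'.
Captured: group 1 = '4'.

(0, 4)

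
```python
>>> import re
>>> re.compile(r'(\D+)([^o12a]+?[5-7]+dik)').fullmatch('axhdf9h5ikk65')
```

None

`fullmatch` succeeds only if the pattern covers the string from start to end.
Here the pattern can't cover the whole string, so the call returns None.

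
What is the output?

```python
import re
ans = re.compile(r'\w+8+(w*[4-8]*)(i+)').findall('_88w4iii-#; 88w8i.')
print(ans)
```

[('w4', 'iii'), ('', 'i')]

The pattern matches one or more of a word character, then one or more of a literal '8'; then zero or more of the literal 'w', then zero or more of a character in [4-8] (captured); then one or more of a literal 'i' (captured).
Matches: at [0:8] match '_88w4iii', groups = ('w4', 'iii'); at [12:17] match '88w8i', groups = ('', 'i').
2 groups means each result is a tuple of 2 captured strings — 2 here.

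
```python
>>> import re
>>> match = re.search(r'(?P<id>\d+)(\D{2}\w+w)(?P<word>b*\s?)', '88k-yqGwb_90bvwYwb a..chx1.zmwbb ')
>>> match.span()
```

(0, 19)

This matches one or more of a digit (captured as 'id'); then exactly 2 of a non-digit, then one or more of a word character, then the literal 'w' (captured); then zero or more of a literal 'b', then optionally whitespace (captured as 'word').
The match spans [0:19] → '88k-yqGwb_90bvwYwb '.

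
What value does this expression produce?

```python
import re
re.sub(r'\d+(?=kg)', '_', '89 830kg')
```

The positive lookaround only admits positions where the adjacent text matches; those characters stay outside the span.
Each match is replaced by '_'.

'89 _kg'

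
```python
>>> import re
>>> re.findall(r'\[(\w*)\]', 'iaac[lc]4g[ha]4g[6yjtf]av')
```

Scanning left to right: at [4:8] match '[lc]', group 1 = 'lc'; at [10:14] match '[ha]', group 1 = 'ha'; at [16:23] match '[6yjtf]', group 1 = '6yjtf'.
One capturing group, so `findall` returns just the captured substring from each match — 3 in all.

['lc', 'ha', '6yjtf']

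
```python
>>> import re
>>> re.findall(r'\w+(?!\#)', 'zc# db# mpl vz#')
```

Because the assertion is negative and zero-width, positions next to the forbidden text are skipped.
With no groups in the pattern, `findall` gives back each whole match — 4 here.

['z', 'd', 'mpl', 'v']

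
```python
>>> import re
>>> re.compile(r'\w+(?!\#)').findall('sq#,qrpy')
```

The negative lookahead/lookbehind blocks any match where the forbidden context is present.
Walking the string: at [0:1] → 's'; at [4:8] → 'qrpy'.
Since nothing is captured, `findall` lists the 2 matched substrings directly.

['s', 'qrpy']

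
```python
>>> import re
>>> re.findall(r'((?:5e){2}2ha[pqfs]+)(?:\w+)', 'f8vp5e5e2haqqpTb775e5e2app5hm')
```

['5e5e2haqqp']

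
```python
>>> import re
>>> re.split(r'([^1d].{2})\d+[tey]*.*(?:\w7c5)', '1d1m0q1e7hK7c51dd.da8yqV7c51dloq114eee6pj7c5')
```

['1d1', 'm0q', '']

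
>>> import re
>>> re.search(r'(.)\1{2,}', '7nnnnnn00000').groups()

('n',)

The match spans [1:7] → 'nnnnnn'.
Captured: group 1 = 'n'.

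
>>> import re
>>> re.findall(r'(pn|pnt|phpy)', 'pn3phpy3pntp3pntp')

['pn', 'phpy', 'pn', 'pn']

`|` is ordered: at each position the engine commits to the first alternative that works.
With a single group, `findall` returns only what that group captured — 4 items.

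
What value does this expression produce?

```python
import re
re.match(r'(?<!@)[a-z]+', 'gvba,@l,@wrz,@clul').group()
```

'gvba'

`(?!…)`/`(?<!…)` only lets a position through if the neighbouring text does NOT match; no characters are consumed.
`re.match` won't scan ahead — the pattern has to work from the very first character.
The match spans [0:4] → 'gvba'.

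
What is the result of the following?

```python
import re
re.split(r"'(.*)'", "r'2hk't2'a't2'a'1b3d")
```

['r', "2hk't2'a't2'a", '1b3d']

With a capturing group present, the delimiter's captured portion is kept in the result list.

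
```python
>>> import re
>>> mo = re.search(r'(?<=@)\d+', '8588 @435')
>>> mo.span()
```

Because the assertion is zero-width, the text it checks is not consumed and won't appear in the result.
`re.search` tries every starting position until one works.
The match spans [6:9] → '435'.

(6, 9)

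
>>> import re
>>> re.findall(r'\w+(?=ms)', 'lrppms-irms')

['lrpp', 'ir']

The positive lookaround only admits positions where the adjacent text matches; those characters stay outside the span.
Scanning left to right: at [0:4] → 'lrpp'; at [7:9] → 'ir'.
With no groups in the pattern, `findall` gives back each whole match — 2 here.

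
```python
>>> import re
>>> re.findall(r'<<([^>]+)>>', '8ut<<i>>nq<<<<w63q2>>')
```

One capturing group, so `findall` returns just the captured substring from each match — 2 in all.

['i', '<<w63q2']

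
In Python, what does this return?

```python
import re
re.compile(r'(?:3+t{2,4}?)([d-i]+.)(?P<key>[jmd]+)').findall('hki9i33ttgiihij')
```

This matches one or more of a literal '3', then 2 to 4 of a literal 't' (lazy) (non-capturing group); then one or more of a character in [d-i], then any character (captured); then one or more of one of [jmd] (captured as 'key').
Matches: at [5:15] match '33ttgiihij', groups = ('giihi', 'j').
2 groups means the one result is a tuple of 2 captured strings — 1 here.

[('giihi', 'j')]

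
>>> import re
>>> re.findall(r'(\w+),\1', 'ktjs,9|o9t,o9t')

['o9t']

`\1` has to match the exact text group 1 already captured.
Scanning left to right: at [7:14] match 'o9t,o9t', group 1 = 'o9t'.
With a single group, `findall` returns only what that group captured — 1 item.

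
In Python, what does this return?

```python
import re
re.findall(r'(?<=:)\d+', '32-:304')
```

The lookaround is zero-width — it requires the adjacent text to match without consuming it, so the asserted text isn't part of the match.
Walking the string: at [4:7] → '304'.
Since nothing is captured, `findall` lists the 1 matched substring directly.

['304']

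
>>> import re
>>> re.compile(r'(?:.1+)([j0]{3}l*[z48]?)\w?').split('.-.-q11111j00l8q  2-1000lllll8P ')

`re.split` interleaves the captured-group text with the surrounding fragments.

['.-.-', 'j00l8', '  2', '000lllll8', ' ']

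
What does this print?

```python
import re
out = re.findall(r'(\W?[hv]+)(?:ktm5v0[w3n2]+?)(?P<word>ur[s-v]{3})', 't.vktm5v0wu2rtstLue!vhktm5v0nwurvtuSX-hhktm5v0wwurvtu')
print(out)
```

[('!vh', 'urvtu'), ('-hh', 'urvtu')]

The pattern matches optionally a non-word character, then one or more of one of [hv] (captured); then the literal 'ktm', then the literal '5v0', then one or more of one of [w3n2] (lazy) (non-capturing group); then the literal 'ur', then exactly 3 of a character in [s-v] (captured as 'word').
2 groups means each result is a tuple of 2 captured strings — 2 here.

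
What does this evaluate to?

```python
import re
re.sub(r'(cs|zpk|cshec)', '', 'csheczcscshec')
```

`|` is ordered: at each position the engine commits to the first alternative that works.
Matches: at [0:2] → 'cs'; at [6:8] → 'cs'; at [8:10] → 'cs'.
Every occurrence is swapped for ''.

'heczhec'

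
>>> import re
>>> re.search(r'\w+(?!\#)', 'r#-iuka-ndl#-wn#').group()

'iuka'

`(?!…)`/`(?<!…)` only lets a position through if the neighbouring text does NOT match; no characters are consumed.
Unlike `match`, `search` isn't anchored — it looks for the pattern anywhere in the string.
The match spans [3:7] → 'iuka'.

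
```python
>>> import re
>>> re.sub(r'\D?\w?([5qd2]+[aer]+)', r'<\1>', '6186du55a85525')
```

'6186<55a>85525'

Each match is replaced using the text its own group 1 captured.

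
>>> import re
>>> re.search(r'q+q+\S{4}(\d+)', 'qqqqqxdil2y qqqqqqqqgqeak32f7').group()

'qqqqqxdil2'

This matches one or more of a literal 'q'; then one or more of the literal 'q', then exactly 4 of a non-whitespace character; then one or more of a digit (captured).
The match spans [0:10] → 'qqqqqxdil2'.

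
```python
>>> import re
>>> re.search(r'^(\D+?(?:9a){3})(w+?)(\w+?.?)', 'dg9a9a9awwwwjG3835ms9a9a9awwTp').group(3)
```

The pattern matches anchored at the start of the string; then one or more of a non-digit (lazy), then the literal '9a' repeated 3 times (captured); then one or more of a literal 'w' (lazy) (captured); then one or more of a word character (lazy), then optionally any character (captured).
`search` walks the string left to right and returns the first match it finds.
The match spans [0:11] → 'dg9a9a9awww'.
Captured: group 1 = 'dg9a9a9a', group 2 = 'w', group 3 = 'ww'.

'ww'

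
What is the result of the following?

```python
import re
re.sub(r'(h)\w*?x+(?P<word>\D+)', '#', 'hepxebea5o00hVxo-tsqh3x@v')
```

'#5o00#3x@v'

The pattern matches a literal 'h' (captured); then zero or more of a word character (lazy), then one or more of a literal 'x'; then one or more of a non-digit (captured as 'word').
Lazy quantifiers expand one character at a time until the remainder of the pattern can match.
Matches: at [0:8] → 'hepxebea'; at [12:21] → 'hVxo-tsqh'.
Every occurrence is swapped for '#'.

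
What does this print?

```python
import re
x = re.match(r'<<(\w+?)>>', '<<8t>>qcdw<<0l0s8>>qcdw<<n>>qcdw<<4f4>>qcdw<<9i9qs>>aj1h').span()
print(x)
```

(0, 6)

`re.match` only tries the pattern at the start of the string.
The match spans [0:6] → '<<8t>>'.
Captured: group 1 = '8t'.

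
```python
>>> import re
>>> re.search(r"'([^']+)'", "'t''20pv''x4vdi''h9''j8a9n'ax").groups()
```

The match spans [0:3] → "'t'".
Captured: group 1 = 't'.

('t',)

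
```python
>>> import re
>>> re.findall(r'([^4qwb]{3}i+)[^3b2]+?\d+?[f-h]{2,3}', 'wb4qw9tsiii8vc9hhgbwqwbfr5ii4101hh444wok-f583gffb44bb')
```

The pattern matches exactly 3 of any character except [4qwb], then one or more of the literal 'i' (captured); then one or more of any character except [3b2] (lazy), then one or more of a digit (lazy), then 2 to 3 of a character in [f-h].
Scanning left to right: at [5:18] match '9tsiii8vc9hhg', group 1 = '9tsiii'; at [23:34] match 'fr5ii4101hh', group 1 = 'fr5ii'.
`findall` collects group 1 from each match (2 total).

['9tsiii', 'fr5ii']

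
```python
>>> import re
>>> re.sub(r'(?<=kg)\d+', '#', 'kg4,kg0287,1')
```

'kg#,kg#,1'

Lookahead/lookbehind check context without consuming it, so the matched span excludes the asserted characters.
Matches: at [2:3] → '4'; at [6:10] → '0287'.
Every occurrence is swapped for '#'.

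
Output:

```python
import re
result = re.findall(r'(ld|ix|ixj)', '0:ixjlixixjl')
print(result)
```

Branches in `(...|...)` are attempted left-to-right; the first branch that allows the whole pattern to succeed is taken.
Scanning left to right: at [2:4] match 'ix', group 1 = 'ix'; at [6:8] match 'ix', group 1 = 'ix'; at [8:10] match 'ix', group 1 = 'ix'.
With a single group, `findall` returns only what that group captured — 3 items.

['ix', 'ix', 'ix']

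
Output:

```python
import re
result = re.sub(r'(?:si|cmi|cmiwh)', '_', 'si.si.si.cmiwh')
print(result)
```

The regex engine tests alternatives in the order written; an earlier branch that matches wins even if a later one would match more.
Matches: at [0:2] → 'si'; at [3:5] → 'si'; at [6:8] → 'si'; at [9:12] → 'cmi'.
Each match is replaced by '_'.

_._._._wh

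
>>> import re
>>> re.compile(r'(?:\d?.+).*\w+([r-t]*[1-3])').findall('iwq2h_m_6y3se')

The pattern matches optionally a digit, then one or more of any character (non-capturing group); then zero or more of any character; then one or more of a word character; then zero or more of a character in [r-t], then a character in [1-3] (captured).
Matches: at [0:11] match 'iwq2h_m_6y3', group 1 = '3'.
One capturing group, so `findall` returns just the captured substring from the one match — 1 in all.

['3']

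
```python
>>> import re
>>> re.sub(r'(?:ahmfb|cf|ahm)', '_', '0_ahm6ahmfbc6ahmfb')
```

'0__6_c6_'

Branches in `(...|...)` are attempted left-to-right; the first branch that allows the whole pattern to succeed is taken.
Matches: at [2:5] → 'ahm'; at [6:11] → 'ahmfb'; at [13:18] → 'ahmfb'.
`sub` substitutes '_' at each match site.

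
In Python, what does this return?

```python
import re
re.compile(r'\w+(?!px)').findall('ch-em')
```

['ch', 'em']

A negative assertion filters positions out without eating any characters.
`findall` yields the raw match text (2 of them) because the pattern has no groups.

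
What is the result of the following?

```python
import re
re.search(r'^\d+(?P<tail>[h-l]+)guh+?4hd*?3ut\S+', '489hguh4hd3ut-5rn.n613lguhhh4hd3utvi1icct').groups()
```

The match spans [0:41] → '489hguh4hd3ut-5rn.n613lguhhh4hd3utvi1icct'.
Captured: group 1 = 'h'.

('h',)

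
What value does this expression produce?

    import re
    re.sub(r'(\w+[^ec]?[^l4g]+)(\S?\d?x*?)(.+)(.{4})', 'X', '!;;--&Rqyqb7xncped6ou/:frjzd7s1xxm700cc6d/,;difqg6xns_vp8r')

'!;;--&X'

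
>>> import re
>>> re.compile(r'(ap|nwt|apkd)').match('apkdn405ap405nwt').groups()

The match spans [0:2] → 'ap'.
Captured: group 1 = 'ap'.

('ap',)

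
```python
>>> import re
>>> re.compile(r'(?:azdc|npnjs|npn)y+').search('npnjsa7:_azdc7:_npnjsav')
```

None

`re.search` tries every starting position until one works.
Here the pattern never matches, so the call returns None.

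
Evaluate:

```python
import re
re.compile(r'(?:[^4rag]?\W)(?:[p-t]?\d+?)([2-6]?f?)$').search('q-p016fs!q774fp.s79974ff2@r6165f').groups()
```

The pattern matches optionally any character except [4rag], then a non-word character (non-capturing group); then optionally a character in [p-t], then one or more of a digit (lazy) (non-capturing group); then optionally a character in [2-6], then optionally the literal 'f' (captured); then anchored at the end.
A `+?`/`*?`/`{m,n}?` starts at its minimum and grows only as far as needed for what follows to match.
`re.search` tries every starting position until one works.
The match spans [24:32] → '2@r6165f'.
Captured: group 1 = '5f'.

('5f',)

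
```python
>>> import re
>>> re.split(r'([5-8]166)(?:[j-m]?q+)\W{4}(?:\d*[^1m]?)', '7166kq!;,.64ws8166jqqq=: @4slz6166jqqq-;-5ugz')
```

['', '7166', 's', '8166', 'lz6166jqqq-;-5ugz']

The pattern matches a character in [5-8], then the literal '166' (captured); then optionally a character in [j-m], then one or more of the literal 'q' (non-capturing group); then exactly 4 of a non-word character; then zero or more of a digit, then optionally any character except [1m] (non-capturing group).
Matches to split on: at [0:13] → '7166kq!;,.64w'; at [14:28] → '8166jqqq=: @4s'.
`re.split` interleaves the captured-group text with the surrounding fragments.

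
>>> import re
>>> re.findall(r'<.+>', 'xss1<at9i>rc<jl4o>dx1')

['<at9i>rc<jl4o>']

With no groups in the pattern, `findall` gives back each whole match — 1 here.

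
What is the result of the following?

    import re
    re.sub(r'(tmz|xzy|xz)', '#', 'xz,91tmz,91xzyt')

Alternation isn't longest-match — the leftmost alternative that fits at this position is chosen.
Every occurrence is swapped for '#'.

'#,91#,91#t'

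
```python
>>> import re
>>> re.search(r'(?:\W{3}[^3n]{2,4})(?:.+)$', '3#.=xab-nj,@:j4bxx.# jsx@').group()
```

'#.=xab-nj,@:j4bxx.# jsx@'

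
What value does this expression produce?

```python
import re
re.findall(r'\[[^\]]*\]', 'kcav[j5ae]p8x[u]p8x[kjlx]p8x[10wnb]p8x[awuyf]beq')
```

Walking the string: at [4:10] → '[j5ae]'; at [13:16] → '[u]'; at [19:25] → '[kjlx]'; at [28:35] → '[10wnb]'; at [38:45] → '[awuyf]'.
`findall` yields the raw match text (5 of them) because the pattern has no groups.

['[j5ae]', '[u]', '[kjlx]', '[10wnb]', '[awuyf]']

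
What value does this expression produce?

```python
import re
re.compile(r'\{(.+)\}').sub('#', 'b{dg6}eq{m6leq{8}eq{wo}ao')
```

'b#ao'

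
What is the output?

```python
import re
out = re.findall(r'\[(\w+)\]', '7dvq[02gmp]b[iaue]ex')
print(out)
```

['02gmp', 'iaue']

One capturing group, so `findall` returns just the captured substring from each match — 2 in all.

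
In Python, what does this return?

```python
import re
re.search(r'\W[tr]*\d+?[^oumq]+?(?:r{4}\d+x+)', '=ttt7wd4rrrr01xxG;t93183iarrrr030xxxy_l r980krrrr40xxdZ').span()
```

Pattern: a non-word character, then zero or more of one of [tr]; then one or more of a digit (lazy), then one or more of any character except [oumq] (lazy); then exactly 4 of the literal 'r', then one or more of a digit, then one or more of the literal 'x' (non-capturing group).
`re.search` tries every starting position until one works.
The match spans [0:16] → '=ttt7wd4rrrr01xx'.

(0, 16)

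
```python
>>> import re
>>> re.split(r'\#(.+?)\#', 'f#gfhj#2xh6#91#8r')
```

['f', 'gfhj', '2xh6', '91', '8r']

`re.split` interleaves the captured-group text with the surrounding fragments.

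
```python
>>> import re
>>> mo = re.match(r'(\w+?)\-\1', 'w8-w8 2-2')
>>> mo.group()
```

'w8-w8'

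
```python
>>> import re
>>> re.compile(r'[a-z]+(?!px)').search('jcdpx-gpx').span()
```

(0, 5)

The negative lookaround is zero-width — it rules out positions where the adjacent text would match, without consuming anything.
`re.search` scans for the first position where the pattern succeeds.
The match spans [0:5] → 'jcdpx'.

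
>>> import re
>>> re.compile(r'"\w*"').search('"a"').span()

`re.search` scans for the first position where the pattern succeeds.
The match spans [0:3] → '"a"'.

(0, 3)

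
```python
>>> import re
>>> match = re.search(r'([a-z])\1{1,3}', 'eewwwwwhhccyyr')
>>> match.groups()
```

The match spans [0:2] → 'ee'.
Captured: group 1 = 'e'.

('e',)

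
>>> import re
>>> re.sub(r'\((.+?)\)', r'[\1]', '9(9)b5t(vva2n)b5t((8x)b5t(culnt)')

'9[9]b5t[vva2n]b5t[(8x]b5t[culnt]'

Because the quantifier is non-greedy, it stops expanding at the earliest point where the rest of the pattern can succeed.
`\1` in the replacement pulls in group 1's text for each match.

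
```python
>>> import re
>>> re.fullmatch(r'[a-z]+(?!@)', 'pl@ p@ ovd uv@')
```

A negative assertion filters positions out without eating any characters.
`re.fullmatch` requires the pattern to consume the entire string.
Here the pattern can't cover the whole string, so the call returns None.

None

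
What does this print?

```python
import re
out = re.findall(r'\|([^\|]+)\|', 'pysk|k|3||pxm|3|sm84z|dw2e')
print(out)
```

Scanning left to right: at [4:7] match '|k|', group 1 = 'k'; at [9:14] match '|pxm|', group 1 = 'pxm'; at [15:22] match '|sm84z|', group 1 = 'sm84z'.
One capturing group, so `findall` returns just the captured substring from each match — 3 in all.

['k', 'pxm', 'sm84z']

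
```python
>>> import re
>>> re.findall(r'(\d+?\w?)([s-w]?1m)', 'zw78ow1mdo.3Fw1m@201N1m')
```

[('78o', 'w1m'), ('3F', 'w1m'), ('201N', '1m')]

This matches one or more of a digit (lazy), then optionally a word character (captured); then optionally a character in [s-w], then the literal '1m' (captured).
Scanning left to right: at [2:8] match '78ow1m', groups = ('78o', 'w1m'); at [11:16] match '3Fw1m', groups = ('3F', 'w1m'); at [17:23] match '201N1m', groups = ('201N', '1m').
Multiple groups make `findall` return tuples — one 2-tuple for each match.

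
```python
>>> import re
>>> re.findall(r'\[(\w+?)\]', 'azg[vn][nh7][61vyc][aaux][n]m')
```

['vn', 'nh7', '61vyc', 'aaux', 'n']

With a single group, `findall` returns only what that group captured — 5 items.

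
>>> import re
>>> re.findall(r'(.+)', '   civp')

This matches one or more of any character (captured).
Matches: at [0:7] match '   civp', group 1 = '   civp'.
Because there's exactly one group, `findall` drops the full match and keeps group 1 from the one hit.

['   civp']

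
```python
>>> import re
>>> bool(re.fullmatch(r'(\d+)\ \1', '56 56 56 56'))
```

False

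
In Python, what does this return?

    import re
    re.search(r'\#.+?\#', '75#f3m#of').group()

`search` walks the string left to right and returns the first match it finds.
The match spans [2:7] → '#f3m#'.

'#f3m#'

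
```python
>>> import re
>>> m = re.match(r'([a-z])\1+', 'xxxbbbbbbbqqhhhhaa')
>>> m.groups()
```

('x',)

The match spans [0:3] → 'xxx'.
Captured: group 1 = 'x'.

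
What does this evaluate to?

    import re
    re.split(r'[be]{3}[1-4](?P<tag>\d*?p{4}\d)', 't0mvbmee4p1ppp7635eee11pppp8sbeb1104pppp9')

['t0mvbmee4p1ppp7635', '1pppp8', 's', '104pppp9', '']

With a capturing group present, the delimiter's captured portion is kept in the result list.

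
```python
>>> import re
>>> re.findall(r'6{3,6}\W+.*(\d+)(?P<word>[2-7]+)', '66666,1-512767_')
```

[('6', '7')]

Pattern: 3 to 6 of a literal '6', then one or more of a non-word character; then zero or more of any character; then one or more of a digit (captured); then one or more of a character in [2-7] (captured as 'word').
With 2 capturing groups, `findall` returns a 2-tuple per match.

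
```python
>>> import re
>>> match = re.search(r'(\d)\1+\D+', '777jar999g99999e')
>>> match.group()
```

'777jar'

`\1` has to match the exact text group 1 already captured.
Unlike `match`, `search` isn't anchored — it looks for the pattern anywhere in the string.
The match spans [0:6] → '777jar'.
Captured: group 1 = '7'.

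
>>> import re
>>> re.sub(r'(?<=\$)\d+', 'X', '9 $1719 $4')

'9 $X $X'

The `(?=…)`/`(?<=…)` assertion just peeks at neighbouring text; it doesn't advance the match position.
Matches: at [3:7] → '1719'; at [9:10] → '4'.
Every occurrence is swapped for 'X'.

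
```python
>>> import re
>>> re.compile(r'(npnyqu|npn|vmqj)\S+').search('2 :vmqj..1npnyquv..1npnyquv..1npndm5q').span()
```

(3, 37)

`re.search` tries every starting position until one works.
The match spans [3:37] → 'vmqj..1npnyquv..1npnyquv..1npndm5q'.
Captured: group 1 = 'vmqj'.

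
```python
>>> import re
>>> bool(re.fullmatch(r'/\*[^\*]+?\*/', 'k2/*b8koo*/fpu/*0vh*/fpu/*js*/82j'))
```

False

`re.fullmatch` requires the pattern to consume the entire string.
Here there's no way to consume every character, so the call returns None, and `bool(None)` is False.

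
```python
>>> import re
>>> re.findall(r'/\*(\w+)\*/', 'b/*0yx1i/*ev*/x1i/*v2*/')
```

['ev', 'v2']

`findall` collects group 1 from each match (2 total).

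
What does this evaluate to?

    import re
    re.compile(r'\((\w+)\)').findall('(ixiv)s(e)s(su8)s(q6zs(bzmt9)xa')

Walking the string: at [0:6] match '(ixiv)', group 1 = 'ixiv'; at [7:10] match '(e)', group 1 = 'e'; at [11:16] match '(su8)', group 1 = 'su8'; at [22:29] match '(bzmt9)', group 1 = 'bzmt9'.
`findall` collects group 1 from each match (4 total).

['ixiv', 'e', 'su8', 'bzmt9']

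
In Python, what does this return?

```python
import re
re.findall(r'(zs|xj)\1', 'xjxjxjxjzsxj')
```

`\1` is not a pattern — it's the concrete string captured by group 1, re-applied verbatim.
Because there's exactly one group, `findall` drops the full match and keeps group 1 from each hit.

['xj', 'xj']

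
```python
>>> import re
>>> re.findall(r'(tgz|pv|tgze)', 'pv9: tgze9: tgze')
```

['pv', 'tgz', 'tgz']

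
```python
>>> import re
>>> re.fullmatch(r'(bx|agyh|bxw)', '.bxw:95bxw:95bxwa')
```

`re.fullmatch` requires the pattern to consume the entire string.
Here the string isn't matched end-to-end, so the call returns None.

None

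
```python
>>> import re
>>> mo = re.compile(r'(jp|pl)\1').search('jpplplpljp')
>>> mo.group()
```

`\1` is not a pattern — it's the concrete string captured by group 1, re-applied verbatim.
The match spans [2:6] → 'plpl'.

'plpl'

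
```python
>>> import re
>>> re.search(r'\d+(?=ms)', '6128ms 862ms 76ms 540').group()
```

'6128'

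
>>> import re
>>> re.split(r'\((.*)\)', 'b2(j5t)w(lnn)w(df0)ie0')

['b2', 'j5t)w(lnn)w(df0', 'ie0']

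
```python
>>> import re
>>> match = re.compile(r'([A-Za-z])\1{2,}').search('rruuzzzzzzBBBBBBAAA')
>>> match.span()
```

A backreference is literal: `\1` must see the identical characters the first group matched.
`re.search` tries every starting position until one works.
The match spans [4:10] → 'zzzzzz'.
Captured: group 1 = 'z'.

(4, 10)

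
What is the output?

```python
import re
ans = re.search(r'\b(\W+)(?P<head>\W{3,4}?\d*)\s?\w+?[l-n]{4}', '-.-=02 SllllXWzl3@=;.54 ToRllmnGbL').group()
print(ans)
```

Pattern: a word boundary (`\b`, zero-width); then one or more of a non-word character (captured); then 3 to 4 of a non-word character (lazy), then zero or more of a digit (captured as 'head'); then optionally whitespace, then one or more of a word character (lazy), then exactly 4 of a character in [l-n].
`re.search` tries every starting position until one works.
The match spans [17:31] → '@=;.54 ToRllmn'.
Captured: group 1 = '@', group 2 = '=;.54'.

@=;.54 ToRllmn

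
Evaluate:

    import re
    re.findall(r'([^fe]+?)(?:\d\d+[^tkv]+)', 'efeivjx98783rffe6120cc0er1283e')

Pattern: one or more of any character except [fe] (lazy) (captured); then a digit, then one or more of a digit, then one or more of any character except [tkv] (non-capturing group).
Because the quantifier is non-greedy, it stops expanding at the earliest point where the rest of the pattern can succeed.
Walking the string: at [3:30] match 'ivjx98783rffe6120cc0er1283e', group 1 = 'ivjx'.
With a single group, `findall` returns only what that group captured — 1 item.

['ivjx']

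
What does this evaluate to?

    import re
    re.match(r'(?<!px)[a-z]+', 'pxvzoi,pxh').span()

(0, 6)

The negative lookaround is zero-width — it rules out positions where the adjacent text would match, without consuming anything.
`re.match` only tries the pattern at the start of the string.
The match spans [0:6] → 'pxvzoi'.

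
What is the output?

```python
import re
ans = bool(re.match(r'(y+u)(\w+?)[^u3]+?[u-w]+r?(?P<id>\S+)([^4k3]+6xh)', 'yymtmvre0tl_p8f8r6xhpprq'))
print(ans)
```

False

Pattern: one or more of the literal 'y', then the literal 'u' (captured); then one or more of a word character (lazy) (captured); then one or more of any character except [u3] (lazy), then one or more of a character in [u-w], then optionally a literal 'r'; then one or more of a non-whitespace character (captured as 'id'); then one or more of any character except [4k3], then the literal '6xh' (captured).
`re.match` only tries the pattern at the start of the string.
Here position 0 doesn't satisfy it, so the call returns None, and `bool(None)` is False.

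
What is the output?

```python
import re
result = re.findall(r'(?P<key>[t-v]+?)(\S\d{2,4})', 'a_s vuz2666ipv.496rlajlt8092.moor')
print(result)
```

[('vu', 'z2666'), ('v', '.496'), ('t', '8092')]

Pattern: one or more of a character in [t-v] (lazy) (captured as 'key'); then a non-whitespace character, then 2 to 4 of a digit (captured).
Matches: at [4:11] match 'vuz2666', groups = ('vu', 'z2666'); at [13:18] match 'v.496', groups = ('v', '.496'); at [23:28] match 't8092', groups = ('t', '8092').
Multiple groups make `findall` return tuples — one 2-tuple for each match.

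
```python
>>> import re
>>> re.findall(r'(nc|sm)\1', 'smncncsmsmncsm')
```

['nc', 'sm']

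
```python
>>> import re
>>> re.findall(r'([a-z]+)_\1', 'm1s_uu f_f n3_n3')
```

['f']

`\1` has to match the exact text group 1 already captured.
Walking the string: at [7:10] match 'f_f', group 1 = 'f'.
With a single group, `findall` returns only what that group captured — 1 item.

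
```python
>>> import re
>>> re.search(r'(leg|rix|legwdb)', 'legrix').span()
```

(0, 3)

`search` walks the string left to right and returns the first match it finds.
The match spans [0:3] → 'leg'.
Captured: group 1 = 'leg'.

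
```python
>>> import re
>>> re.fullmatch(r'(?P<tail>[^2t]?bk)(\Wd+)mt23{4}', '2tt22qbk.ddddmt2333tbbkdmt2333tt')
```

Pattern: optionally any character except [2t], then the literal 'bk' (captured as 'tail'); then a non-word character, then one or more of a literal 'd' (captured); then the literal 'mt2', then exactly 4 of the literal '3'.
For `fullmatch`, every character of the input must be accounted for by the pattern.
Here there's no way to consume every character, so the call returns None.

None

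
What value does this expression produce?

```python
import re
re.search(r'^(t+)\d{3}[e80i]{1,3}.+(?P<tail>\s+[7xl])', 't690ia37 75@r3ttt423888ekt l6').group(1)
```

The match spans [0:28] → 't690ia37 75@r3ttt423888ekt l'.
Captured: group 1 = 't', group 2 = ' l'.

't'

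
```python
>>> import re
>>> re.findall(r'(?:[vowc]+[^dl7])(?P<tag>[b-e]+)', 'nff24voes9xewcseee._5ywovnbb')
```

['e', 'eee', 'bb']

The pattern matches one or more of one of [vowc], then any character except [dl7] (non-capturing group); then one or more of a character in [b-e] (captured as 'tag').
Scanning left to right: at [5:8] match 'voe', group 1 = 'e'; at [12:18] match 'wcseee', group 1 = 'eee'; at [22:28] match 'wovnbb', group 1 = 'bb'.
Because there's exactly one group, `findall` drops the full match and keeps group 1 from each hit.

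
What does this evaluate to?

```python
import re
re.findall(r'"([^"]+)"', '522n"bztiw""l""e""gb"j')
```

['bztiw', 'l', 'e', 'gb']

Walking the string: at [4:11] match '"bztiw"', group 1 = 'bztiw'; at [11:14] match '"l"', group 1 = 'l'; at [14:17] match '"e"', group 1 = 'e'; at [17:21] match '"gb"', group 1 = 'gb'.
Because there's exactly one group, `findall` drops the full match and keeps group 1 from each hit.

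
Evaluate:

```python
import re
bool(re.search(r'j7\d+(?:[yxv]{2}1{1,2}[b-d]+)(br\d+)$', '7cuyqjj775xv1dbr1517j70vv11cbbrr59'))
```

This matches the literal 'j7', then one or more of a digit; then exactly 2 of one of [yxv], then 1 to 2 of a literal '1', then one or more of a character in [b-d] (non-capturing group); then the literal 'br', then one or more of a digit (captured); then anchored at the end.
Unlike `match`, `search` isn't anchored — it looks for the pattern anywhere in the string.
Here no position works, so the call returns None, and `bool(None)` is False.

False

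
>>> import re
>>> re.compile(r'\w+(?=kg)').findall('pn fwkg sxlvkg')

The lookaround is zero-width — it requires the adjacent text to match without consuming it, so the asserted text isn't part of the match.
Walking the string: at [3:5] → 'fw'; at [8:12] → 'sxlv'.
Since nothing is captured, `findall` lists the 2 matched substrings directly.

['fw', 'sxlv']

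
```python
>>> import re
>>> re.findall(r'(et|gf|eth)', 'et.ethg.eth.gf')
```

The regex engine tests alternatives in the order written; an earlier branch that matches wins even if a later one would match more.
Scanning left to right: at [0:2] match 'et', group 1 = 'et'; at [3:5] match 'et', group 1 = 'et'; at [8:10] match 'et', group 1 = 'et'; at [12:14] match 'gf', group 1 = 'gf'.
With a single group, `findall` returns only what that group captured — 4 items.

['et', 'et', 'et', 'gf']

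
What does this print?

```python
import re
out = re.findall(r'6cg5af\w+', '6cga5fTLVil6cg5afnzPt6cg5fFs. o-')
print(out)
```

['6cg5afnzPt6cg5fFs']

`findall` yields the raw match text (1 of them) because the pattern has no groups.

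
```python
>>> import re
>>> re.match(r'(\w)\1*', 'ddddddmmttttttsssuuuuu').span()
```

`re.match` only tries the pattern at the start of the string.
The match spans [0:6] → 'dddddd'.

(0, 6)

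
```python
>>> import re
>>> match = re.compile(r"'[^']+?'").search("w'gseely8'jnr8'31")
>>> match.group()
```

The match spans [1:10] → "'gseely8'".

"'gseely8'"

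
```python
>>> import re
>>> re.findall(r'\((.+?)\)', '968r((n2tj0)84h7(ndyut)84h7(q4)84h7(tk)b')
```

Scanning left to right: at [4:12] match '((n2tj0)', group 1 = '(n2tj0'; at [16:23] match '(ndyut)', group 1 = 'ndyut'; at [27:31] match '(q4)', group 1 = 'q4'; at [35:39] match '(tk)', group 1 = 'tk'.
Because there's exactly one group, `findall` drops the full match and keeps group 1 from each hit.

['(n2tj0', 'ndyut', 'q4', 'tk']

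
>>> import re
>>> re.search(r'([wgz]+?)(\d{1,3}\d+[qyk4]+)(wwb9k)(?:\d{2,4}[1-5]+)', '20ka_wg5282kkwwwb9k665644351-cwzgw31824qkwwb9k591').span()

(30, 49)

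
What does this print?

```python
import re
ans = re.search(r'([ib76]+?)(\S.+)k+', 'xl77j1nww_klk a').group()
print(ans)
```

The match spans [2:13] → '77j1nww_klk'.

77j1nww_klk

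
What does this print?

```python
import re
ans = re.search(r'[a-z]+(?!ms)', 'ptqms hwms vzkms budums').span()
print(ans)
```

(0, 5)

`(?!…)`/`(?<!…)` only lets a position through if the neighbouring text does NOT match; no characters are consumed.
The match spans [0:5] → 'ptqms'.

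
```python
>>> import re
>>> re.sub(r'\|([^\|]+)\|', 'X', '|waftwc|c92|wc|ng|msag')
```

'Xc92Xng|msag'

Matches: at [0:8] → '|waftwc|'; at [11:15] → '|wc|'.
Each match is replaced by 'X'.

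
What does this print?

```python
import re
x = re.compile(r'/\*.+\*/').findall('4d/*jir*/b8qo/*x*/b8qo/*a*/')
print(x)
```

['/*jir*/b8qo/*x*/b8qo/*a*/']

Since nothing is captured, `findall` lists the 1 matched substring directly.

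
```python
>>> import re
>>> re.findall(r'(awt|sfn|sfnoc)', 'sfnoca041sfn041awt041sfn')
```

['sfn', 'sfn', 'awt', 'sfn']

Branches in `(...|...)` are attempted left-to-right; the first branch that allows the whole pattern to succeed is taken.
Because there's exactly one group, `findall` drops the full match and keeps group 1 from each hit.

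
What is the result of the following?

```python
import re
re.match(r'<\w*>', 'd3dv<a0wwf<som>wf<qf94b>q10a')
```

None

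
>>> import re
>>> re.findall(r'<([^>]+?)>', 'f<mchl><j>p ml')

['mchl', 'j']

Matches: at [1:7] match '<mchl>', group 1 = 'mchl'; at [7:10] match '<j>', group 1 = 'j'.
With a single group, `findall` returns only what that group captured — 2 items.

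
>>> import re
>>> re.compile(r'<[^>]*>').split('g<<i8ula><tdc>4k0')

['g', '', '4k0']

Matches to split on: at [1:9] → '<<i8ula>'; at [9:14] → '<tdc>'.
Splitting on the pattern gives 3 pieces.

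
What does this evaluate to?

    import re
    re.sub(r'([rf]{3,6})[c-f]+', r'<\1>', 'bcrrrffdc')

'bc<rrrff>'

Each match is replaced using the text its own group 1 captured.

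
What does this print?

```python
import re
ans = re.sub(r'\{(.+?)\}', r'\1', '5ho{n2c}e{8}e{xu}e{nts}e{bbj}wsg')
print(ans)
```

With the lazy modifier that quantifier settles for the fewest repetitions that let the rest of the pattern succeed (the atoms after it are unaffected and can still be greedy).
Matches: at [3:8] → '{n2c}'; at [9:12] → '{8}'; at [13:17] → '{xu}'; at [18:23] → '{nts}'; at [24:29] → '{bbj}'.
Each match is replaced using the text its own group 1 captured.

5hon2ce8exuentsebbjwsg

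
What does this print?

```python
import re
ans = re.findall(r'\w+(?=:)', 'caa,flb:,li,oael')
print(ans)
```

Lookahead/lookbehind check context without consuming it, so the matched span excludes the asserted characters.
With no groups in the pattern, `findall` gives back each whole match — 1 here.

['flb']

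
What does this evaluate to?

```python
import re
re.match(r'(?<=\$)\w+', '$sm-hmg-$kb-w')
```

`re.match` only tries the pattern at the start of the string.
Here the string doesn't start with a match, so the call returns None.

None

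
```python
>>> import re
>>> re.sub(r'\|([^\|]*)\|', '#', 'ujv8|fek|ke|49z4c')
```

'ujv8#ke|49z4c'

Matches: at [4:9] → '|fek|'.
Every occurrence is swapped for '#'.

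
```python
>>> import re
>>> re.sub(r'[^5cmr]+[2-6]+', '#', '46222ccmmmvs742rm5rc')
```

Every occurrence is swapped for '#'.

'#ccmmm#rm5rc'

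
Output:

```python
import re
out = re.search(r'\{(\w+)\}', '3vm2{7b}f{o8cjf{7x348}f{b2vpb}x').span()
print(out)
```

The match spans [4:8] → '{7b}'.

(4, 8)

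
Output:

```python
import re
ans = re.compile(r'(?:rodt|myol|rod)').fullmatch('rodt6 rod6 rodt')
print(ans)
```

None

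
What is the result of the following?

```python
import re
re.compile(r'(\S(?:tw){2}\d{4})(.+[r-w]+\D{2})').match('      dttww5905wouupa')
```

This matches a non-whitespace character, then the literal 'tw' repeated 2 times, then exactly 4 of a digit (captured); then one or more of any character, then one or more of a character in [r-w], then exactly 2 of a non-digit (captured).
With `match`, the pattern is implicitly anchored at the beginning.
Here the pattern fails at index 0, so the call returns None.

None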